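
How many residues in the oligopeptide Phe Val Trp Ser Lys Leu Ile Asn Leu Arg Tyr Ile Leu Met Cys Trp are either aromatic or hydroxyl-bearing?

Aromatic: F, W, Y. Hydroxyl-bearing: S, T, Y.
Aromatic residues here: Phe1, Trp3, Tyr11, Trp16 (4).
Hydroxyl-bearing residues here: Ser4, Tyr11 (2).
Y is in both groups, so the 1 Y residue must not be double-counted.
Total = 4 + 2 − 1 = 5.

5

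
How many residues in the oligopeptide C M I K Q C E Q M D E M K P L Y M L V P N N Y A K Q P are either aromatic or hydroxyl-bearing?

2

Aromatic: F, W, Y. Hydroxyl-bearing: S, T, Y.
Aromatic residues here: Y16, Y23 (2).
Hydroxyl-bearing residues here: Y16, Y23 (2).
Y is in both groups, so the 2 Y residues must not be double-counted.
Total = 2 + 2 − 2 = 2.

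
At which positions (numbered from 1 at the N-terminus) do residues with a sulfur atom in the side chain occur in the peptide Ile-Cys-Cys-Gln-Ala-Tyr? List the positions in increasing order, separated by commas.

Only Cys (C) and Met (M) have a sulfur atom in the side chain.
Matching residues: Cys2, Cys3.

2, 3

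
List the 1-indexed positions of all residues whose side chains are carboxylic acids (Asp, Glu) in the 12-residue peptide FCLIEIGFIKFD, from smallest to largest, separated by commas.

5, 12

Matching residues: E5, D12.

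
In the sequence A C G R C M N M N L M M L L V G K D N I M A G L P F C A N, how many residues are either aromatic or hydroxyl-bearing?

1

Aromatic: F, W, Y. Hydroxyl-bearing: S, T, Y.
Aromatic residues here: F26 (1).
Hydroxyl-bearing residues here: none (0).
(Y belongs to both groups, but none appear in this sequence.) Total = 1 + 0 = 1.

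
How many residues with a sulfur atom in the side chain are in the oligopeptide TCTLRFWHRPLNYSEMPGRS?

2

Only Cys (C) and Met (M) have a sulfur atom in the side chain.
Matching residues: C2, M16.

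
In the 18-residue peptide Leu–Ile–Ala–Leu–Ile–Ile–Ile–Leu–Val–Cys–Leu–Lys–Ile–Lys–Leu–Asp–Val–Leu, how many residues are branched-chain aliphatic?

13

Valine (V), leucine (L), and isoleucine (I) are the branched-chain amino acids.
Matching residues: Leu1, Ile2, Leu4, Ile5, Ile6, Ile7, Leu8, Val9, Leu11, Ile13, Leu15, Val17, Leu18.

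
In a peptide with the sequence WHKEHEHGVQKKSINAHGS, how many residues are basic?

Lysine (K), arginine (R), and histidine (H) have basic, nitrogen-containing side chains.
Matching residues: H2, K3, H5, H7, K11, K12, H17.

7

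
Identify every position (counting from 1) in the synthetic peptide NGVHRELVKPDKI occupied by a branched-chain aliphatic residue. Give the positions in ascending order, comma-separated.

The BCAAs are Val, Leu, and Ile — aliphatic side chains with a branch point.
Matching residues: V3, L7, V8, I13.

3, 7, 8, 13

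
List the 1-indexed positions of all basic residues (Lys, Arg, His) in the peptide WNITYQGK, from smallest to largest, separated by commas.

Matching residues: K8.

8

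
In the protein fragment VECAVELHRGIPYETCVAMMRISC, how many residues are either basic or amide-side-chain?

3

Basic: H, K, R. Amide-side-chain: N, Q.
Basic residues here: H8, R9, R21 (3).
Amide-side-chain residues here: none (0).
The two groups share no amino acid, so total = 3 + 0 = 3.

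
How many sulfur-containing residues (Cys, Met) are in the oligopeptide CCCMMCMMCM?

10

Matching residues: C1, C2, C3, M4, M5, C6, M7, M8, C9, M10.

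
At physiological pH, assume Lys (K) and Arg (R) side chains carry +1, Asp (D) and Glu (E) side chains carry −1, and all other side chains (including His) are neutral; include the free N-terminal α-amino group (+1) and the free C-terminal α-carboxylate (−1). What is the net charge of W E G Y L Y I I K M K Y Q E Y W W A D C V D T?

Positive (K, R): K9, K11 → +2.
Negative (D, E): E2, E14, D19, D22 → −4.
The N-terminus (+1) and C-terminus (−1) cancel.
Net charge = (+2) + (−4) = −2.

-2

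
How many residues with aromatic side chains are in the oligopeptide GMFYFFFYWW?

8

The aromatic amino acids are Phe (F, benzyl), Trp (W, indole), and Tyr (Y, phenol).
Matching residues: F3, Y4, F5, F6, F7, Y8, W9, W10.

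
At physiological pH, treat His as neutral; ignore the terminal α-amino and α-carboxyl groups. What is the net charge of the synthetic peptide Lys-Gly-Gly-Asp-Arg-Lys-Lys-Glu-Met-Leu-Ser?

The side chains ionized at physiological pH are Lys/Arg (+1) and Asp/Glu (−1); with His treated as neutral, nothing else contributes.
Positive (K, R): Lys1, Arg5, Lys6, Lys7 → +4.
Negative (D, E): Asp4, Glu8 → −2.
Net charge = (+4) + (−2) = +2.

+2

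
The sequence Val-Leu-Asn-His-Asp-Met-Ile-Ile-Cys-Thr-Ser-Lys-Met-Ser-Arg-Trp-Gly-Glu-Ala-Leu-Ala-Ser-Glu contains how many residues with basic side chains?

Lysine (K), arginine (R), and histidine (H) have basic, nitrogen-containing side chains.
Matching residues: His4, Lys12, Arg15.

3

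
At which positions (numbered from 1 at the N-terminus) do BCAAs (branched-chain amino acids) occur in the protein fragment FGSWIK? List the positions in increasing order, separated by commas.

V, L, and I make up the branched-chain aliphatic group.
Matching residues: I5.

5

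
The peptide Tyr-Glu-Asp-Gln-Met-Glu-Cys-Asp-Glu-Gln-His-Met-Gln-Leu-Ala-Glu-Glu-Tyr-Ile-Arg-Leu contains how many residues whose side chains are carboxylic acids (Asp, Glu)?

Matching residues: Glu2, Asp3, Glu6, Asp8, Glu9, Glu16, Glu17.

7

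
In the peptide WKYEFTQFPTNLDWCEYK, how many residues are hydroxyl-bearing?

4

The –OH-bearing residues are Ser, Thr (aliphatic alcohols), and Tyr (phenol).
Matching residues: Y3, T6, T10, Y17.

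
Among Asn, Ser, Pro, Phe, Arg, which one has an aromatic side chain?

F, W, and Y each carry an aromatic ring on the side chain.
Of the listed options, only Phe belongs to this group.

Phe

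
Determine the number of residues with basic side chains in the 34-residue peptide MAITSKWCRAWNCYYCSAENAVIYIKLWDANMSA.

3

Lysine (K), arginine (R), and histidine (H) have basic, nitrogen-containing side chains.
Matching residues: K6, R9, K26.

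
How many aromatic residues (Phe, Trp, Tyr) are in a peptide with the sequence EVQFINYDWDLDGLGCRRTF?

4

Matching residues: F4, Y7, W9, F20.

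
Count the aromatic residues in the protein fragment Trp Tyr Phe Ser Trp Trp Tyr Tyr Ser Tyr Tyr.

9

Phenylalanine (F), tryptophan (W), and tyrosine (Y) have aromatic ring side chains.
Matching residues: Trp1, Tyr2, Phe3, Trp5, Trp6, Tyr7, Tyr8, Tyr10, Tyr11.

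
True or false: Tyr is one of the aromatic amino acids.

Phenylalanine (F), tryptophan (W), and tyrosine (Y) have aromatic ring side chains.
Tyrosine is in this group.

True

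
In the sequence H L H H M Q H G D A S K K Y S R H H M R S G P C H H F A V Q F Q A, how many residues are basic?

The basic amino acids are Lys (K), Arg (R), and His (H).
Matching residues: H1, H3, H4, H7, K12, K13, R16, H17, H18, R20, H25, H26.

12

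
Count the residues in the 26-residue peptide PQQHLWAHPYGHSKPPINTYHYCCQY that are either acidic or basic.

Acidic: D, E. Basic: H, K, R.
Acidic residues here: none (0).
Basic residues here: H4, H8, H12, K14, H21 (5).
The two groups share no amino acid, so total = 0 + 5 = 5.

5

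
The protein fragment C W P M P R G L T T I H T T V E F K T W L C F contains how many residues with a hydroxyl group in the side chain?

Serine (S), threonine (T), and tyrosine (Y) each carry a hydroxyl group on the side chain.
Matching residues: T9, T10, T13, T14, T19.

5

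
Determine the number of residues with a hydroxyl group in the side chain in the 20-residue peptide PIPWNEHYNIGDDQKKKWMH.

Serine (S), threonine (T), and tyrosine (Y) each carry a hydroxyl group on the side chain.
Matching residues: Y8.

1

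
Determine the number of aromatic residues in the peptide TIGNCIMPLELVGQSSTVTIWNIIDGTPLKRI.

1

F, W, and Y each carry an aromatic ring on the side chain.
Matching residues: W21.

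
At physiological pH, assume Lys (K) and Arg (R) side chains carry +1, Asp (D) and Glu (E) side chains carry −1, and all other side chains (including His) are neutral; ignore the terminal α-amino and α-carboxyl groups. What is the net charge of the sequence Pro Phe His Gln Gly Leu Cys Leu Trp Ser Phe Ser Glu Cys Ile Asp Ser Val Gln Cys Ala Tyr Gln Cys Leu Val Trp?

Positive (K, R): none → +0.
Negative (D, E): Glu13, Asp16 → −2.
Net charge = (+0) + (−2) = −2.

-2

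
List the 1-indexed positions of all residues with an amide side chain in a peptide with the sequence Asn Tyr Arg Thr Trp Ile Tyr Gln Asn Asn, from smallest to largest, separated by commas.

The amide-side-chain residues are Asn (N) and Gln (Q).
Matching residues: Asn1, Gln8, Asn9, Asn10.

1, 8, 9, 10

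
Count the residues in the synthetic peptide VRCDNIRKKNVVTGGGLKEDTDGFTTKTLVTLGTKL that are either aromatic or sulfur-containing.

Aromatic: F, W, Y. Sulfur-containing: C, M.
Aromatic residues here: F24 (1).
Sulfur-containing residues here: C3 (1).
The two groups share no amino acid, so total = 1 + 1 = 2.

2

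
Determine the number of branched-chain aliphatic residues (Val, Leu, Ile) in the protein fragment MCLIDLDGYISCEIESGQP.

5

Matching residues: L3, I4, L6, I10, I14.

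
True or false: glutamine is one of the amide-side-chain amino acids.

True

Asparagine (N) and glutamine (Q) have uncharged amide side chains.
Glutamine is in this group.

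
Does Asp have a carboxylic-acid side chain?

Yes

Only D (aspartate) and E (glutamate) carry a side-chain carboxylic acid.
Aspartate is in this group.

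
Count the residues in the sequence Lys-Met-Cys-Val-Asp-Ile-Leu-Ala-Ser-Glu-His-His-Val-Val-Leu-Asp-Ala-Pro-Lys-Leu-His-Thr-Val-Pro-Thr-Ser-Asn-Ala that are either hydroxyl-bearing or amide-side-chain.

5

Hydroxyl-bearing: S, T, Y. Amide-side-chain: N, Q.
Hydroxyl-bearing residues here: Ser9, Thr22, Thr25, Ser26 (4).
Amide-side-chain residues here: Asn27 (1).
The two groups share no amino acid, so total = 4 + 1 = 5.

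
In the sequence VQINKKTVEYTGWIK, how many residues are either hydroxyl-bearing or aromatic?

Hydroxyl-bearing: S, T, Y. Aromatic: F, W, Y.
Hydroxyl-bearing residues here: T7, Y10, T11 (3).
Aromatic residues here: Y10, W13 (2).
Y is in both groups, so the 1 Y residue must not be double-counted.
Total = 3 + 2 − 1 = 4.

4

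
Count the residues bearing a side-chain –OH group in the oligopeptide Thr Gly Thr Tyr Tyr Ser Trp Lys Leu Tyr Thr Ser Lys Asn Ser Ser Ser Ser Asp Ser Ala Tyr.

Serine (S), threonine (T), and tyrosine (Y) each carry a hydroxyl group on the side chain.
Matching residues: Thr1, Thr3, Tyr4, Tyr5, Ser6, Tyr10, Thr11, Ser12, Ser15, Ser16, Ser17, Ser18, Ser20, Tyr22.

14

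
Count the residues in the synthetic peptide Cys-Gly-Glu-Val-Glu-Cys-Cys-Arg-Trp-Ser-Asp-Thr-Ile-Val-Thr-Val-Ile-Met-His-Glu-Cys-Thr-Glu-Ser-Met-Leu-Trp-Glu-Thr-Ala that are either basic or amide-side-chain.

2

Basic: H, K, R. Amide-side-chain: N, Q.
Basic residues here: Arg8, His19 (2).
Amide-side-chain residues here: none (0).
The two groups share no amino acid, so total = 2 + 0 = 2.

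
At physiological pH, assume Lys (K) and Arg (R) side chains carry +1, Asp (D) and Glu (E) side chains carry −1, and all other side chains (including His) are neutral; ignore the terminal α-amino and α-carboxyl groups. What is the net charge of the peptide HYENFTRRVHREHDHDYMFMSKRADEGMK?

0

Positive (K, R): R7, R8, R11, K22, R23, K29 → +6.
Negative (D, E): E3, E12, D14, D16, D25, E26 → −6.
Net charge = (+6) + (−6) = 0.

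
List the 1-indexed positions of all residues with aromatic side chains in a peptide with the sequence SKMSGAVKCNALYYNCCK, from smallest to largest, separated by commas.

13, 14

F, W, and Y each carry an aromatic ring on the side chain.
Matching residues: Y13, Y14.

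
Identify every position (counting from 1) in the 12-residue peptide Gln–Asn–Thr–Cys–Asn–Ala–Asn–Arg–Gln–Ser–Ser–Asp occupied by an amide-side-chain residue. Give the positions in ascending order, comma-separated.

The amide-side-chain residues are Asn (N) and Gln (Q).
Matching residues: Gln1, Asn2, Asn5, Asn7, Gln9.

1, 2, 5, 7, 9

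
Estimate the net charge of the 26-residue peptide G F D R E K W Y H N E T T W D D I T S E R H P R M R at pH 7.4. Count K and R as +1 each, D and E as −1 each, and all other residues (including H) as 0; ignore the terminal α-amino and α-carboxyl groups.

-1

Positive (K, R): R4, K6, R21, R24, R26 → +5.
Negative (D, E): D3, E5, E11, D15, D16, E20 → −6.
Net charge = (+5) + (−6) = −1.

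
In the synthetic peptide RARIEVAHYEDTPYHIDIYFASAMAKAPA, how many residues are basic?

Lysine (K), arginine (R), and histidine (H) have basic, nitrogen-containing side chains.
Matching residues: R1, R3, H8, H15, K26.

5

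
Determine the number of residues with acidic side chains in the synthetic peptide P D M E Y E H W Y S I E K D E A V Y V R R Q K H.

Only D (aspartate) and E (glutamate) carry a side-chain carboxylic acid.
Matching residues: D2, E4, E6, E12, D14, E15.

6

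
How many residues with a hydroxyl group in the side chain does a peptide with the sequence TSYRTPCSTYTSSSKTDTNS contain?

14

S, T, and Y are the three residues with a side-chain hydroxyl.
Matching residues: T1, S2, Y3, T5, S8, T9, Y10, T11, S12, S13, S14, T16, T18, S20.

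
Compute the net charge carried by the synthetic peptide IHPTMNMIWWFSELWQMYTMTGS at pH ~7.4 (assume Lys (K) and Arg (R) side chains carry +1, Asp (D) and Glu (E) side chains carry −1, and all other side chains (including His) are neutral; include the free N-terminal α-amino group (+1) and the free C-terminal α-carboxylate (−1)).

-1

Positive (K, R): none → +0.
Negative (D, E): E13 → −1.
The N-terminus (+1) and C-terminus (−1) cancel.
Net charge = (+0) + (−1) = −1.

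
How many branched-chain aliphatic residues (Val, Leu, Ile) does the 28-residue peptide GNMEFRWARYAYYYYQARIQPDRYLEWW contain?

2

Matching residues: I19, L25.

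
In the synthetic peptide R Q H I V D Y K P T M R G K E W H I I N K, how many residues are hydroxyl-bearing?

2

S, T, and Y are the three residues with a side-chain hydroxyl.
Matching residues: Y7, T10.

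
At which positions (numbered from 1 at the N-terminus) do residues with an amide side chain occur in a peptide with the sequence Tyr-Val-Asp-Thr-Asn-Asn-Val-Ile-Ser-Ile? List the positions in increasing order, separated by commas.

5, 6

Only N (asparagine) and Q (glutamine) carry a side-chain carboxamide.
Matching residues: Asn5, Asn6.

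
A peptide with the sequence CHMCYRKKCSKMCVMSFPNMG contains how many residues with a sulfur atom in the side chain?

The sulfur-bearing residues are cysteine (–SH) and methionine (–S–CH₃).
Matching residues: C1, M3, C4, C9, M12, C13, M15, M20.

8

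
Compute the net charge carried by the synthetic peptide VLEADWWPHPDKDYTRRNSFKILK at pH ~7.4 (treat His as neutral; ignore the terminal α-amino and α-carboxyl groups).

Near pH 7.4, K and R contribute +1 each, D and E contribute −1 each, and every other side chain (His included, as stated) is uncharged.
Positive (K, R): K12, R16, R17, K21, K24 → +5.
Negative (D, E): E3, D5, D11, D13 → −4.
Net charge = (+5) + (−4) = +1.

+1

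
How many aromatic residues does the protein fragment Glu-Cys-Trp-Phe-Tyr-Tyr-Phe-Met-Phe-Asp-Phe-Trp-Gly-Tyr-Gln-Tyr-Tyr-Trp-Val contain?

12

The aromatic amino acids are Phe (F, benzyl), Trp (W, indole), and Tyr (Y, phenol).
Matching residues: Trp3, Phe4, Tyr5, Tyr6, Phe7, Phe9, Phe11, Trp12, Tyr14, Tyr16, Tyr17, Trp18.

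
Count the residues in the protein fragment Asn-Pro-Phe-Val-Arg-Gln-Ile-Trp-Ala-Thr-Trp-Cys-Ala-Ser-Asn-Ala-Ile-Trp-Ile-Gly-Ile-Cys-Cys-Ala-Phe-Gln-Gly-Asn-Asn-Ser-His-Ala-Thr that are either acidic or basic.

2

Acidic: D, E. Basic: H, K, R.
Acidic residues here: none (0).
Basic residues here: Arg5, His31 (2).
The two groups share no amino acid, so total = 0 + 2 = 2.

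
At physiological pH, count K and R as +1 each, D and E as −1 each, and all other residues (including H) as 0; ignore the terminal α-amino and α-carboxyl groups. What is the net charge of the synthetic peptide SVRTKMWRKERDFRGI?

+4

Positive (K, R): R3, K5, R8, K9, R11, R14 → +6.
Negative (D, E): E10, D12 → −2.
Net charge = (+6) + (−2) = +4.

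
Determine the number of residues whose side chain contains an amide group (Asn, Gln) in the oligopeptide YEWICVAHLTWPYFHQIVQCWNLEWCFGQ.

Matching residues: Q16, Q19, N22, Q29.

4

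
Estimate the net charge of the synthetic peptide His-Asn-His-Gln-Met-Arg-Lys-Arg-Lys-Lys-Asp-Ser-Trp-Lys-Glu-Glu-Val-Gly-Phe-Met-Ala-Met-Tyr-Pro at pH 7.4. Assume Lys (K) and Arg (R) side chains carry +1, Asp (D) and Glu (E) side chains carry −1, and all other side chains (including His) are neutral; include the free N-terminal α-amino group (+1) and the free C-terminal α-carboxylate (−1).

+3

Positive (K, R): Arg6, Lys7, Arg8, Lys9, Lys10, Lys14 → +6.
Negative (D, E): Asp11, Glu15, Glu16 → −3.
The N-terminus (+1) and C-terminus (−1) cancel.
Net charge = (+6) + (−3) = +3.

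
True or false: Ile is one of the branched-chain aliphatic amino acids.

The BCAAs are Val, Leu, and Ile — aliphatic side chains with a branch point.
Isoleucine is in this group.

True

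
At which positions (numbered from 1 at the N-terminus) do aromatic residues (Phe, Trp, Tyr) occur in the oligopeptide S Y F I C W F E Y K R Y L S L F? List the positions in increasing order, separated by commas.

2, 3, 6, 7, 9, 12, 16

Matching residues: Y2, F3, W6, F7, Y9, Y12, F16.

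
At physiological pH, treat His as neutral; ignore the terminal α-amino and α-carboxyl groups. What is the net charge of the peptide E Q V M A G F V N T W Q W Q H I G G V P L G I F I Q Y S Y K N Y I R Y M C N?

+1

Near pH 7.4, K and R contribute +1 each, D and E contribute −1 each, and every other side chain (His included, as stated) is uncharged.
Positive (K, R): K30, R34 → +2.
Negative (D, E): E1 → −1.
Net charge = (+2) + (−1) = +1.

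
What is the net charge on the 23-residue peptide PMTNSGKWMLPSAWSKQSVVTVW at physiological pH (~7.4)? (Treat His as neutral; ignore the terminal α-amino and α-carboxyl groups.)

+2

At pH ~7.4 the Lys and Arg side chains are protonated (+1), the Asp and Glu side chains are deprotonated (−1), and with His taken as neutral all other side chains carry no charge.
Positive (K, R): K7, K16 → +2.
Negative (D, E): none → −0.
Net charge = (+2) + (−0) = +2.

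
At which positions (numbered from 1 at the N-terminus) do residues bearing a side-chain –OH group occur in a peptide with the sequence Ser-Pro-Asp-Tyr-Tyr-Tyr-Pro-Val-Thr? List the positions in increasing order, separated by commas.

1, 4, 5, 6, 9

S, T, and Y are the three residues with a side-chain hydroxyl.
Matching residues: Ser1, Tyr4, Tyr5, Tyr6, Thr9.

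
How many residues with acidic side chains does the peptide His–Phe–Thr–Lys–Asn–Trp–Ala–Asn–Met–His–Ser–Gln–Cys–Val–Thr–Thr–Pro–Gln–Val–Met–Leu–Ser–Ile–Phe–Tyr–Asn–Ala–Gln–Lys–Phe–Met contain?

Only D (aspartate) and E (glutamate) carry a side-chain carboxylic acid.
None of the 31 residues belong to this group.

0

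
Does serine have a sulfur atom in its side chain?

The sulfur-bearing residues are cysteine (–SH) and methionine (–S–CH₃).
Serine is not in this group.

No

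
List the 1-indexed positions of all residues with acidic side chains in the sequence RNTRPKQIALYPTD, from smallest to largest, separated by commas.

14

Only D (aspartate) and E (glutamate) carry a side-chain carboxylic acid.
Matching residues: D14.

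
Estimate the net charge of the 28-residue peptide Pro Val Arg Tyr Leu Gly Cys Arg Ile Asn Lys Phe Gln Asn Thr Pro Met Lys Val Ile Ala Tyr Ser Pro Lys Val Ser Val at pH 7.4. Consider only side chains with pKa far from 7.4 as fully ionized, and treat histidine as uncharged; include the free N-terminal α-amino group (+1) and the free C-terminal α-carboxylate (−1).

+5

Near pH 7.4, K and R contribute +1 each, D and E contribute −1 each, and every other side chain (His included, as stated) is uncharged.
Positive (K, R): Arg3, Arg8, Lys11, Lys18, Lys25 → +5.
Negative (D, E): none → −0.
The N-terminus (+1) and C-terminus (−1) cancel.
Net charge = (+5) + (−0) = +5.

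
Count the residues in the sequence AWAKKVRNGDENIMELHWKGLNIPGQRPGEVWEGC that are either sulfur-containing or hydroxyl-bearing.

Sulfur-containing: C, M. Hydroxyl-bearing: S, T, Y.
Sulfur-containing residues here: M14, C35 (2).
Hydroxyl-bearing residues here: none (0).
The two groups share no amino acid, so total = 2 + 0 = 2.

2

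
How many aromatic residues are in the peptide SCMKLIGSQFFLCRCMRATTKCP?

2

The aromatic amino acids are Phe (F, benzyl), Trp (W, indole), and Tyr (Y, phenol).
Matching residues: F10, F11.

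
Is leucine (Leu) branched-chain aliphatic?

Yes

The BCAAs are Val, Leu, and Ile — aliphatic side chains with a branch point.
Leucine is in this group.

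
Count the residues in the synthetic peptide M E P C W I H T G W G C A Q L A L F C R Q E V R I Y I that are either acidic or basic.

Acidic: D, E. Basic: H, K, R.
Acidic residues here: E2, E22 (2).
Basic residues here: H7, R20, R24 (3).
The two groups share no amino acid, so total = 2 + 3 = 5.

5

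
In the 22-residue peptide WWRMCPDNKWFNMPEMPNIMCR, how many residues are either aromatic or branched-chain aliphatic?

Aromatic: F, W, Y. Branched-chain aliphatic: I, L, V.
Aromatic residues here: W1, W2, W10, F11 (4).
Branched-chain aliphatic residues here: I19 (1).
The two groups share no amino acid, so total = 4 + 1 = 5.

5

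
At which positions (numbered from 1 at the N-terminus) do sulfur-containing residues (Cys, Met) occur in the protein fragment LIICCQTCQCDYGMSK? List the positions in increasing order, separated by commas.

4, 5, 8, 10, 14

Matching residues: C4, C5, C8, C10, M14.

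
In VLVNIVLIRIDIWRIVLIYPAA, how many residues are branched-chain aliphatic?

13

V, L, and I make up the branched-chain aliphatic group.
Matching residues: V1, L2, V3, I5, V6, L7, I8, I10, I12, I15, V16, L17, I18.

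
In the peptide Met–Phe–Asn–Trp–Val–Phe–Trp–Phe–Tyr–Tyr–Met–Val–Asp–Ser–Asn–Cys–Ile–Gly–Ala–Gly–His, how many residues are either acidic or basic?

Acidic: D, E. Basic: H, K, R.
Acidic residues here: Asp13 (1).
Basic residues here: His21 (1).
The two groups share no amino acid, so total = 1 + 1 = 2.

2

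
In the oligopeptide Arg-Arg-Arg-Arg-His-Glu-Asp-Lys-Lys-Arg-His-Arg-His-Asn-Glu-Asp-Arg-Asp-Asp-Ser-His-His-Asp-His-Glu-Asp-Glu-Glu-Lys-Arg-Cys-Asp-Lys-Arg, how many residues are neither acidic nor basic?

3

Acidic: D, E. Basic: K, R, H. All other residues are neither.
Matching residues: Asn14, Ser20, Cys31.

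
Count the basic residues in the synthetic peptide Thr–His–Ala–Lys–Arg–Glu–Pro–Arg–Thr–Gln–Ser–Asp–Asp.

K, R, and H are the three residues with basic side chains (ε-amine, guanidinium, and imidazole respectively).
Matching residues: His2, Lys4, Arg5, Arg8.

4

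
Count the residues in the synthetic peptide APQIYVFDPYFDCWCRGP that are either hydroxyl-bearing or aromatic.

Hydroxyl-bearing: S, T, Y. Aromatic: F, W, Y.
Hydroxyl-bearing residues here: Y5, Y10 (2).
Aromatic residues here: Y5, F7, Y10, F11, W14 (5).
Y is in both groups, so the 2 Y residues must not be double-counted.
Total = 2 + 5 − 2 = 5.

5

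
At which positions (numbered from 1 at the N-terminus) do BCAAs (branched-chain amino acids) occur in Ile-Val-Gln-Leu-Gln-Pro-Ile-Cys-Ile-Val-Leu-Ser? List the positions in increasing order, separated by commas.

1, 2, 4, 7, 9, 10, 11

The BCAAs are Val, Leu, and Ile — aliphatic side chains with a branch point.
Matching residues: Ile1, Val2, Leu4, Ile7, Ile9, Val10, Leu11.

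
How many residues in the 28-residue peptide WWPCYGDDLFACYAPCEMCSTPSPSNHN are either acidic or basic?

Acidic: D, E. Basic: H, K, R.
Acidic residues here: D7, D8, E17 (3).
Basic residues here: H27 (1).
The two groups share no amino acid, so total = 3 + 1 = 4.

4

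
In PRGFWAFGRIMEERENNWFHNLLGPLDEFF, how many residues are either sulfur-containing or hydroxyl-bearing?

Sulfur-containing: C, M. Hydroxyl-bearing: S, T, Y.
Sulfur-containing residues here: M11 (1).
Hydroxyl-bearing residues here: none (0).
The two groups share no amino acid, so total = 1 + 0 = 1.

1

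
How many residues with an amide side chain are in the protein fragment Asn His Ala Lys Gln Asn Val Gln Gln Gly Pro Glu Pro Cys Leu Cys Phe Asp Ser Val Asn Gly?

The amide-side-chain residues are Asn (N) and Gln (Q).
Matching residues: Asn1, Gln5, Asn6, Gln8, Gln9, Asn21.

6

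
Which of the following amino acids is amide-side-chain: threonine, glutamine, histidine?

glutamine

Only N (asparagine) and Q (glutamine) carry a side-chain carboxamide.
Of the listed options, only glutamine belongs to this group.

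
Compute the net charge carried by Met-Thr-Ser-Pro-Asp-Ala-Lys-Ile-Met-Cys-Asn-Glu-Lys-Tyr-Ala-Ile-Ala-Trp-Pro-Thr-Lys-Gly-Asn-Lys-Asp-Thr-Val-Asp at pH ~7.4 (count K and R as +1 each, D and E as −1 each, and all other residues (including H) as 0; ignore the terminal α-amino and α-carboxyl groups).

Positive (K, R): Lys7, Lys13, Lys21, Lys24 → +4.
Negative (D, E): Asp5, Glu12, Asp25, Asp28 → −4.
Net charge = (+4) + (−4) = 0.

0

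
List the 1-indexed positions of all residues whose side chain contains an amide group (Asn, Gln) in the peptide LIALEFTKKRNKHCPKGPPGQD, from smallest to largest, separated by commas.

Matching residues: N11, Q21.

11, 21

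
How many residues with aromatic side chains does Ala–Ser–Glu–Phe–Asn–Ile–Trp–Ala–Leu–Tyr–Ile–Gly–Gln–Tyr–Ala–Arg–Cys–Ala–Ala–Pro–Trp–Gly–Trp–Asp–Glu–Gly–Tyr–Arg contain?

The aromatic amino acids are Phe (F, benzyl), Trp (W, indole), and Tyr (Y, phenol).
Matching residues: Phe4, Trp7, Tyr10, Tyr14, Trp21, Trp23, Tyr27.

7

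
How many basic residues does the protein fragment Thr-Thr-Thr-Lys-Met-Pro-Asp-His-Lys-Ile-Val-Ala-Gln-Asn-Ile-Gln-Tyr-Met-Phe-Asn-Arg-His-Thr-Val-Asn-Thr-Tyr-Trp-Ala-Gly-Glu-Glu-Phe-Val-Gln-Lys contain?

The basic amino acids are Lys (K), Arg (R), and His (H).
Matching residues: Lys4, His8, Lys9, Arg21, His22, Lys36.

6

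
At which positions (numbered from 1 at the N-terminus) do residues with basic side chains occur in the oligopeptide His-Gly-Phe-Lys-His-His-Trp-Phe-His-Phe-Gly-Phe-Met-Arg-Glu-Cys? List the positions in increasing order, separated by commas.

K, R, and H are the three residues with basic side chains (ε-amine, guanidinium, and imidazole respectively).
Matching residues: His1, Lys4, His5, His6, His9, Arg14.

1, 4, 5, 6, 9, 14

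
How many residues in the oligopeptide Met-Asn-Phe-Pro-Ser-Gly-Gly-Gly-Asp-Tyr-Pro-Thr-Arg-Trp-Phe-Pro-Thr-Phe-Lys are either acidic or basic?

Acidic: D, E. Basic: H, K, R.
Acidic residues here: Asp9 (1).
Basic residues here: Arg13, Lys19 (2).
The two groups share no amino acid, so total = 1 + 2 = 3.

3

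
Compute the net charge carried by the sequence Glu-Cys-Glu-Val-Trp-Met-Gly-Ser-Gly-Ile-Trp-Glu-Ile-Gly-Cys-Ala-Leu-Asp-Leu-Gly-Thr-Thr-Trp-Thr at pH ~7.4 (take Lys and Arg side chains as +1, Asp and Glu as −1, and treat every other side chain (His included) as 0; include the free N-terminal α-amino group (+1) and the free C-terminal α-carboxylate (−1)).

Positive (K, R): none → +0.
Negative (D, E): Glu1, Glu3, Glu12, Asp18 → −4.
The N-terminus (+1) and C-terminus (−1) cancel.
Net charge = (+0) + (−4) = −4.

-4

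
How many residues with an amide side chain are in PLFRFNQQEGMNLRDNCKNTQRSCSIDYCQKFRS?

Only N (asparagine) and Q (glutamine) carry a side-chain carboxamide.
Matching residues: N6, Q7, Q8, N12, N16, N19, Q21, Q30.

8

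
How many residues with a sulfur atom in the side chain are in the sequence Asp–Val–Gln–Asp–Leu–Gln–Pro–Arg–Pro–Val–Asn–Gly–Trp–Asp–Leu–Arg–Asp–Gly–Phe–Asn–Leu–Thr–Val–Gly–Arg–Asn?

0

The sulfur-bearing residues are cysteine (–SH) and methionine (–S–CH₃).
None of the 26 residues belong to this group.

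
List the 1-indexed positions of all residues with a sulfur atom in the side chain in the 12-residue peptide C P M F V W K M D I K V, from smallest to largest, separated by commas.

1, 3, 8

Only Cys (C) and Met (M) have a sulfur atom in the side chain.
Matching residues: C1, M3, M8.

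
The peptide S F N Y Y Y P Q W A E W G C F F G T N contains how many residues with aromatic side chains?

The aromatic amino acids are Phe (F, benzyl), Trp (W, indole), and Tyr (Y, phenol).
Matching residues: F2, Y4, Y5, Y6, W9, W12, F15, F16.

8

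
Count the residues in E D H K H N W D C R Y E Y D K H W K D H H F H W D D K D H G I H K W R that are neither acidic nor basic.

11

Acidic: D, E. Basic: K, R, H. All other residues are neither.
Matching residues: N6, W7, C9, Y11, Y13, W17, F22, W24, G30, I31, W34.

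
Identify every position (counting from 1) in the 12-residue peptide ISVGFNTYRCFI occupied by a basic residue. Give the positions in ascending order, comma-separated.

9

K, R, and H are the three residues with basic side chains (ε-amine, guanidinium, and imidazole respectively).
Matching residues: R9.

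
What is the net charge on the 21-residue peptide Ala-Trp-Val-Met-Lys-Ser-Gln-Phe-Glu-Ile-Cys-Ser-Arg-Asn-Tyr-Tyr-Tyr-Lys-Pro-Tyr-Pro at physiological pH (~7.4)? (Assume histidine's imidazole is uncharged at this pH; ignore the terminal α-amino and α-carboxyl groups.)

+2

Near pH 7.4, K and R contribute +1 each, D and E contribute −1 each, and every other side chain (His included, as stated) is uncharged.
Positive (K, R): Lys5, Arg13, Lys18 → +3.
Negative (D, E): Glu9 → −1.
Net charge = (+3) + (−1) = +2.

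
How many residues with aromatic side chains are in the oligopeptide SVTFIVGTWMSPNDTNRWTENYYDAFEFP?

Phenylalanine (F), tryptophan (W), and tyrosine (Y) have aromatic ring side chains.
Matching residues: F4, W9, W18, Y22, Y23, F26, F28.

7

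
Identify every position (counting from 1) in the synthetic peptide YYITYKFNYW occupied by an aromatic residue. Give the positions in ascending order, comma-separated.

Matching residues: Y1, Y2, Y5, F7, Y9, W10.

1, 2, 5, 7, 9, 10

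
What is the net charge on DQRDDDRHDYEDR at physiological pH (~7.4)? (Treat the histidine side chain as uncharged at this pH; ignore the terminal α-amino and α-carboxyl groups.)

-4

The side chains ionized at physiological pH are Lys/Arg (+1) and Asp/Glu (−1); with His treated as neutral, nothing else contributes.
Positive (K, R): R3, R7, R13 → +3.
Negative (D, E): D1, D4, D5, D6, D9, E11, D12 → −7.
Net charge = (+3) + (−7) = −4.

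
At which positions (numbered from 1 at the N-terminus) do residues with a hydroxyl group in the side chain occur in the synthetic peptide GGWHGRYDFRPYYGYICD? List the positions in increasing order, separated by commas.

The –OH-bearing residues are Ser, Thr (aliphatic alcohols), and Tyr (phenol).
Matching residues: Y7, Y12, Y13, Y15.

7, 12, 13, 15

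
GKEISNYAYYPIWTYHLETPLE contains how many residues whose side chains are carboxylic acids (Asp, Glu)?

Matching residues: E3, E18, E22.

3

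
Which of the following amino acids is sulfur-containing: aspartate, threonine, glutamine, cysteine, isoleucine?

Cysteine (C, thiol) and methionine (M, thioether) are the two sulfur-containing amino acids.
Of the listed options, only cysteine belongs to this group.

cysteine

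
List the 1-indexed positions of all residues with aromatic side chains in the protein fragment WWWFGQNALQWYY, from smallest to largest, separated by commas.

F, W, and Y each carry an aromatic ring on the side chain.
Matching residues: W1, W2, W3, F4, W11, Y12, Y13.

1, 2, 3, 4, 11, 12, 13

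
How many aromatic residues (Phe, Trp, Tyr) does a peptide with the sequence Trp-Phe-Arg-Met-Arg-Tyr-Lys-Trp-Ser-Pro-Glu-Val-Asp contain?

4

Matching residues: Trp1, Phe2, Tyr6, Trp8.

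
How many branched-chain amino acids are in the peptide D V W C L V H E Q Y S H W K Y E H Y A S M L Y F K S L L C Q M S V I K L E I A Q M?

10

V, L, and I make up the branched-chain aliphatic group.
Matching residues: V2, L5, V6, L22, L27, L28, V33, I34, L36, I38.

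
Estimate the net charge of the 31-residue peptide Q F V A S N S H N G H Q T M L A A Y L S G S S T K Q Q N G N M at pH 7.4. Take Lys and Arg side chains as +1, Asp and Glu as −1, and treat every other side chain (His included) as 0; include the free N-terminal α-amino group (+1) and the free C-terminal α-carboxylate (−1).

Positive (K, R): K25 → +1.
Negative (D, E): none → −0.
The N-terminus (+1) and C-terminus (−1) cancel.
Net charge = (+1) + (−0) = +1.

+1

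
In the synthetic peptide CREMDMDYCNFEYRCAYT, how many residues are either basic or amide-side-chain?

Basic: H, K, R. Amide-side-chain: N, Q.
Basic residues here: R2, R14 (2).
Amide-side-chain residues here: N10 (1).
The two groups share no amino acid, so total = 2 + 1 = 3.

3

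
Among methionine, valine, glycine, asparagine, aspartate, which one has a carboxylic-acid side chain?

aspartate

The acidic residues are Asp (D) and Glu (E), whose side chains end in a carboxylate group.
Of the listed options, only aspartate belongs to this group.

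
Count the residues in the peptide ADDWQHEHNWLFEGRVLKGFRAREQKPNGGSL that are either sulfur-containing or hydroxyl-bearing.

Sulfur-containing: C, M. Hydroxyl-bearing: S, T, Y.
Sulfur-containing residues here: none (0).
Hydroxyl-bearing residues here: S31 (1).
The two groups share no amino acid, so total = 0 + 1 = 1.

1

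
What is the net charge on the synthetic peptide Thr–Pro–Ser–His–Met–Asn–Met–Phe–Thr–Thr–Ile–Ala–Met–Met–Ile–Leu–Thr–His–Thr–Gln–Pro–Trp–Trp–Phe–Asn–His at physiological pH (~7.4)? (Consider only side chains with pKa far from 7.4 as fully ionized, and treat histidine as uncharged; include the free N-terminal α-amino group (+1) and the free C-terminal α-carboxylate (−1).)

The side chains ionized at physiological pH are Lys/Arg (+1) and Asp/Glu (−1); with His treated as neutral, nothing else contributes.
Positive (K, R): none → +0.
Negative (D, E): none → −0.
The N-terminus (+1) and C-terminus (−1) cancel.
Net charge = (+0) + (−0) = 0.

0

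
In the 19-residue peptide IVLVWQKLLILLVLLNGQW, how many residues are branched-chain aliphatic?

12

Valine (V), leucine (L), and isoleucine (I) are the branched-chain amino acids.
Matching residues: I1, V2, L3, V4, L8, L9, I10, L11, L12, V13, L14, L15.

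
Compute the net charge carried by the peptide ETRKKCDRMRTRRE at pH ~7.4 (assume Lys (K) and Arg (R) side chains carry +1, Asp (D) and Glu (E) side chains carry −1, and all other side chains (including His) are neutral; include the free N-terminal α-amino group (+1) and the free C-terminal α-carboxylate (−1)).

Positive (K, R): R3, K4, K5, R8, R10, R12, R13 → +7.
Negative (D, E): E1, D7, E14 → −3.
The N-terminus (+1) and C-terminus (−1) cancel.
Net charge = (+7) + (−3) = +4.

+4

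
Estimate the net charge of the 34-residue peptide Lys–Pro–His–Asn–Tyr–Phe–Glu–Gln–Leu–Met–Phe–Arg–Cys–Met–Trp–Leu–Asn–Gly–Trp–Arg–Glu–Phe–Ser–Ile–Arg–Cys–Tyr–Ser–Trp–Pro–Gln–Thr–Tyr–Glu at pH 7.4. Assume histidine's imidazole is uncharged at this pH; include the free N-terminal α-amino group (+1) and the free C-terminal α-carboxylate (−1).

Near pH 7.4, K and R contribute +1 each, D and E contribute −1 each, and every other side chain (His included, as stated) is uncharged.
Positive (K, R): Lys1, Arg12, Arg20, Arg25 → +4.
Negative (D, E): Glu7, Glu21, Glu34 → −3.
The N-terminus (+1) and C-terminus (−1) cancel.
Net charge = (+4) + (−3) = +1.

+1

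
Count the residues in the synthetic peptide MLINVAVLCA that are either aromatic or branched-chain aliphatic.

5

Aromatic: F, W, Y. Branched-chain aliphatic: I, L, V.
Aromatic residues here: none (0).
Branched-chain aliphatic residues here: L2, I3, V5, V7, L8 (5).
The two groups share no amino acid, so total = 0 + 5 = 5.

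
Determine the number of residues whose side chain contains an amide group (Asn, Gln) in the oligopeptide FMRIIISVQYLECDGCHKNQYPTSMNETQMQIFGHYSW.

6

Matching residues: Q9, N19, Q20, N26, Q29, Q31.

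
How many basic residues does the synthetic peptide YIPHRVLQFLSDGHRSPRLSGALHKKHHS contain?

10

Lysine (K), arginine (R), and histidine (H) have basic, nitrogen-containing side chains.
Matching residues: H4, R5, H14, R15, R18, H24, K25, K26, H27, H28.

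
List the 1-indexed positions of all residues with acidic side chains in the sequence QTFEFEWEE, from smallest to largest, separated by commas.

4, 6, 8, 9

The acidic residues are Asp (D) and Glu (E), whose side chains end in a carboxylate group.
Matching residues: E4, E6, E8, E9.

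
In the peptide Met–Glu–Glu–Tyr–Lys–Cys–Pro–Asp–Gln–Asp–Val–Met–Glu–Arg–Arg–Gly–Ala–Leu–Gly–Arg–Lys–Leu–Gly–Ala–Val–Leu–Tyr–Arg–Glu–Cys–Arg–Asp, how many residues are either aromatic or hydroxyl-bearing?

2

Aromatic: F, W, Y. Hydroxyl-bearing: S, T, Y.
Aromatic residues here: Tyr4, Tyr27 (2).
Hydroxyl-bearing residues here: Tyr4, Tyr27 (2).
Y is in both groups, so the 2 Y residues must not be double-counted.
Total = 2 + 2 − 2 = 2.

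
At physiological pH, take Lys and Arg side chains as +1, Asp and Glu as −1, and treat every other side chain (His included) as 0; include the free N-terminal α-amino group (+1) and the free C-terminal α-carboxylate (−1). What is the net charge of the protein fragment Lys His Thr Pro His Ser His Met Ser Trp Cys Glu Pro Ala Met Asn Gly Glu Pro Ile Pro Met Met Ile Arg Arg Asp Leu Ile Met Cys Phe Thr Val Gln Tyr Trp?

Positive (K, R): Lys1, Arg25, Arg26 → +3.
Negative (D, E): Glu12, Glu18, Asp27 → −3.
The N-terminus (+1) and C-terminus (−1) cancel.
Net charge = (+3) + (−3) = 0.

0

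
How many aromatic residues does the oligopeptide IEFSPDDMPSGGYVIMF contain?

3

Phenylalanine (F), tryptophan (W), and tyrosine (Y) have aromatic ring side chains.
Matching residues: F3, Y13, F17.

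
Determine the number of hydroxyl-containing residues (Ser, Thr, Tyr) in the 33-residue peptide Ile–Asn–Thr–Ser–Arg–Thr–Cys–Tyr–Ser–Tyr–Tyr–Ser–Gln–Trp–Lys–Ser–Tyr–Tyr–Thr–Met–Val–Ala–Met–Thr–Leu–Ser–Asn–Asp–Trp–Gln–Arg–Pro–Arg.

14

Matching residues: Thr3, Ser4, Thr6, Tyr8, Ser9, Tyr10, Tyr11, Ser12, Ser16, Tyr17, Tyr18, Thr19, Thr24, Ser26.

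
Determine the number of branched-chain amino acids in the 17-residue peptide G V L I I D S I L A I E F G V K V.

9

Valine (V), leucine (L), and isoleucine (I) are the branched-chain amino acids.
Matching residues: V2, L3, I4, I5, I8, L9, I11, V15, V17.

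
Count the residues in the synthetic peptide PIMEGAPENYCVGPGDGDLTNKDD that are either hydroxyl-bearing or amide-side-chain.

Hydroxyl-bearing: S, T, Y. Amide-side-chain: N, Q.
Hydroxyl-bearing residues here: Y10, T20 (2).
Amide-side-chain residues here: N9, N21 (2).
The two groups share no amino acid, so total = 2 + 2 = 4.

4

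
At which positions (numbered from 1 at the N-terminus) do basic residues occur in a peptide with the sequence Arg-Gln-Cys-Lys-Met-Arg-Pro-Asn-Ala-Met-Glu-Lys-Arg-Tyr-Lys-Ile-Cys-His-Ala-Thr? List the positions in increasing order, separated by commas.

The basic amino acids are Lys (K), Arg (R), and His (H).
Matching residues: Arg1, Lys4, Arg6, Lys12, Arg13, Lys15, His18.

1, 4, 6, 12, 13, 15, 18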